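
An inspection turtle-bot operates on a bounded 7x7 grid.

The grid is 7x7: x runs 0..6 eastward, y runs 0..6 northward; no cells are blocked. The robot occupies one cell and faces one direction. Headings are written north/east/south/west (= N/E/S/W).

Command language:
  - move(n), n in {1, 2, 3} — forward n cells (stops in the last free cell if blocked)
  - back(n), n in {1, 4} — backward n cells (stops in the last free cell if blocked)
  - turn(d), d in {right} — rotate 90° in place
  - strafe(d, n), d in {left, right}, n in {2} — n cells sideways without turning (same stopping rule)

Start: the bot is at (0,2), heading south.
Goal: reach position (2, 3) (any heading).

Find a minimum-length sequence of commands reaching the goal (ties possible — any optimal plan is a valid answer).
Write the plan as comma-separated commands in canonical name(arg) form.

back(1), strafe(left, 2)

t0: at (0,2), heading south
1. back(1) → at (0,3), heading south
2. strafe(left, 2) → at (2,3), heading south
shorter routes all fall short; 2 is best.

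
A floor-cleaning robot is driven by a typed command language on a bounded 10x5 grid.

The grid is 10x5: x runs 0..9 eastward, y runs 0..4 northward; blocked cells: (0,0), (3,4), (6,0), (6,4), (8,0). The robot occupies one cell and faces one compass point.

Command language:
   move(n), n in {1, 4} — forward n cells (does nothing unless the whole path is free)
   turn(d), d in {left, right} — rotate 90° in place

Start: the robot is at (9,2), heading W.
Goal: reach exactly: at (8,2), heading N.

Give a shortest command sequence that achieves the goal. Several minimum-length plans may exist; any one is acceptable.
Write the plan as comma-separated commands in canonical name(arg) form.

move(1), turn(right)

t0: at (9,2), heading W
1. move(1) → at (8,2), heading W
2. turn(right) → at (8,2), heading N
shorter routes all fall short; 2 is best.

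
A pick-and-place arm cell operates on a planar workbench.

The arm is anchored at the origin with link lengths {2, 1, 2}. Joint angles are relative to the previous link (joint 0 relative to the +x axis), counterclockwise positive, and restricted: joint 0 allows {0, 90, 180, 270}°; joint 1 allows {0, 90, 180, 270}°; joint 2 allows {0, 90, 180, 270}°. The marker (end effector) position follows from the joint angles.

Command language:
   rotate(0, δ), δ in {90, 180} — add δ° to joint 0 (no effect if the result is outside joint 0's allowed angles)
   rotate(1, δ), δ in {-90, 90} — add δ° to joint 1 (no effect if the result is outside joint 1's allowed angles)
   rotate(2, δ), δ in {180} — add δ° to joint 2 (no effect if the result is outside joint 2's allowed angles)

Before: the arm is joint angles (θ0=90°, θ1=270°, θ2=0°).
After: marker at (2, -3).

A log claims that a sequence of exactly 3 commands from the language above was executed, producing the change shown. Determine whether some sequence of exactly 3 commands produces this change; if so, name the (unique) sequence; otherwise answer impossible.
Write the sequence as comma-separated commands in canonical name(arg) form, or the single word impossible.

t0: joint angles (θ0=90°, θ1=270°, θ2=0°)
[1] after rotate(0, 90): joint angles (θ0=180°, θ1=270°, θ2=0°)
[2] after rotate(0, 90): joint angles (θ0=270°, θ1=270°, θ2=0°)
[3] after rotate(0, 90): joint angles (θ0=0°, θ1=270°, θ2=0°)
no other 3-command option fits: unique.

rotate(0, 90), rotate(0, 90), rotate(0, 90)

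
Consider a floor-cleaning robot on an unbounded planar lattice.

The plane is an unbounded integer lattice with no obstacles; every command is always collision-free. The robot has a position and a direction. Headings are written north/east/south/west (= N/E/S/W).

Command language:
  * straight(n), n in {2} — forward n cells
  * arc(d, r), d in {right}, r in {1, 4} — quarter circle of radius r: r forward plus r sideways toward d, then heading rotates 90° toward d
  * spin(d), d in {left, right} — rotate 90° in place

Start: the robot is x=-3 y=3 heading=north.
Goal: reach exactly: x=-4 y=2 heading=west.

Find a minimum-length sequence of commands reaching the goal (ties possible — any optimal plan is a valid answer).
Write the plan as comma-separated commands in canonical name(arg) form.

t0: x=-3 y=3 heading=north
1. spin(right) → x=-3 y=3 heading=east
2. spin(right) → x=-3 y=3 heading=south
3. arc(right, 1) → x=-4 y=2 heading=west
nothing shorter than 3 reaches the goal.

spin(right), spin(right), arc(right, 1)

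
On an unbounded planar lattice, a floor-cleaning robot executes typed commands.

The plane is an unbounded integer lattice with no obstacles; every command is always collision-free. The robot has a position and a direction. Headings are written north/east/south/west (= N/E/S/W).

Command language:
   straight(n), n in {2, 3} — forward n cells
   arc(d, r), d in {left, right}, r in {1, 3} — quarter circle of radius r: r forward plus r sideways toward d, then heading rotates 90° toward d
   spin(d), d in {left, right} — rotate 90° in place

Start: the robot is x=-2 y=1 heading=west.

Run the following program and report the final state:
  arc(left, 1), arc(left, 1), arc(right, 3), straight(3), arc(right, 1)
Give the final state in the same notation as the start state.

x=0 y=-8 heading=west

begin: x=-2 y=1 heading=west
step 1 (arc(left, 1)): x=-3 y=0 heading=south
step 2 (arc(left, 1)): x=-2 y=-1 heading=east
step 3 (arc(right, 3)): x=1 y=-4 heading=south
step 4 (straight(3)): x=1 y=-7 heading=south
step 5 (arc(right, 1)): x=0 y=-8 heading=west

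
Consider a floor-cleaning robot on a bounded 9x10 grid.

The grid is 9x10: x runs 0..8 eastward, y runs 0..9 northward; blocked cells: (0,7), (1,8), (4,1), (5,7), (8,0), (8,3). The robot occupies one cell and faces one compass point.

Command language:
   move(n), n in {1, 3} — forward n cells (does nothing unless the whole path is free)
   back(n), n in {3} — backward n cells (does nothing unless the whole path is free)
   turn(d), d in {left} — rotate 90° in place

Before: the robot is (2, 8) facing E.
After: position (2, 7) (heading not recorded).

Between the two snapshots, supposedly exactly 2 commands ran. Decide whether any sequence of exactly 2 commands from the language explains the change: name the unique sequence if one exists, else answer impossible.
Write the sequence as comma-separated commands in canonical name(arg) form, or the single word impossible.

no 2-step route produces this change.

impossible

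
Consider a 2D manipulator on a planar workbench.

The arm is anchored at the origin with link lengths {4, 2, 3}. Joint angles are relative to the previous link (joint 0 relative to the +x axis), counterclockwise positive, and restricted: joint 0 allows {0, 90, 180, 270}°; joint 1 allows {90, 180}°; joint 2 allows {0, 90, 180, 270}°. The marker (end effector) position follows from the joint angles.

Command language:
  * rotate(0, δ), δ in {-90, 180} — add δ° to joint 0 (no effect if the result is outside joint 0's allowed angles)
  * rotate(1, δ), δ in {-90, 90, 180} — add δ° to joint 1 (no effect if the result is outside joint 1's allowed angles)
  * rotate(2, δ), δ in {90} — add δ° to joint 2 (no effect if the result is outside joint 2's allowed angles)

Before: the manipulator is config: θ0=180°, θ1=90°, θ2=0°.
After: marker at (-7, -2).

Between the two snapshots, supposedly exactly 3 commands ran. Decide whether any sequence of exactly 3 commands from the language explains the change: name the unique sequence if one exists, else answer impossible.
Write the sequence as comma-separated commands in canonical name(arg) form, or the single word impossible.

rotate(2, 90), rotate(2, 90), rotate(2, 90)

initial: config: θ0=180°, θ1=90°, θ2=0°
t=1 rotate(2, 90) ⇒ config: θ0=180°, θ1=90°, θ2=90°
t=2 rotate(2, 90) ⇒ config: θ0=180°, θ1=90°, θ2=180°
t=3 rotate(2, 90) ⇒ config: θ0=180°, θ1=90°, θ2=270°
uniquely the one of 216 3-step routes that fits.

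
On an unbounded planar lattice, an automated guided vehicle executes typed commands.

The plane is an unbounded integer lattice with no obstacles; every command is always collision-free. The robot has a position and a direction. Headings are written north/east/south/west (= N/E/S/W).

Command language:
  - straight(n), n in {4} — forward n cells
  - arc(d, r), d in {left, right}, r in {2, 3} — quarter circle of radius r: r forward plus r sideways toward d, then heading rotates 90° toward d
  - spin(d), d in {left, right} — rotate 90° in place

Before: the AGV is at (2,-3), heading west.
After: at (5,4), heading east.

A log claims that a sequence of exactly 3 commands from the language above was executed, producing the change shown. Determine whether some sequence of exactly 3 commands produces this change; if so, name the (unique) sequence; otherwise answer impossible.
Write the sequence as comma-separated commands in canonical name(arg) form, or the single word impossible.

key: order matters: swapping spin(right) and arc(right, 3) lands elsewhere
t0: at (2,-3), heading west
t=1 spin(right) ⇒ at (2,-3), heading north
t=2 straight(4) ⇒ at (2,1), heading north
t=3 arc(right, 3) ⇒ at (5,4), heading east
uniquely the one of 343 3-step routes that fits.

spin(right), straight(4), arc(right, 3)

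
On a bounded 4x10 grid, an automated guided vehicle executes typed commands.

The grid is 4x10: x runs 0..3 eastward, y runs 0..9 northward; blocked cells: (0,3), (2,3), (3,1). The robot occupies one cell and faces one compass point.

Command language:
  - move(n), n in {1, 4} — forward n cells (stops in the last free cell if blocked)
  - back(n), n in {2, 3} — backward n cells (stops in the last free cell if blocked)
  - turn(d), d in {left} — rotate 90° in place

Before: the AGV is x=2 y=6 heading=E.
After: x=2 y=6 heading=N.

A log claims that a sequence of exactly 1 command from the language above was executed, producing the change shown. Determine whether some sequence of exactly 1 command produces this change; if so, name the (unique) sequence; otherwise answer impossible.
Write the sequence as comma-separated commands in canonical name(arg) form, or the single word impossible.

turn(left)

key: (2,6) unchanged — the single command moves nothing
t0: x=2 y=6 heading=E
1. turn(left) → x=2 y=6 heading=N
uniquely the one of 5 1-step routes that fits.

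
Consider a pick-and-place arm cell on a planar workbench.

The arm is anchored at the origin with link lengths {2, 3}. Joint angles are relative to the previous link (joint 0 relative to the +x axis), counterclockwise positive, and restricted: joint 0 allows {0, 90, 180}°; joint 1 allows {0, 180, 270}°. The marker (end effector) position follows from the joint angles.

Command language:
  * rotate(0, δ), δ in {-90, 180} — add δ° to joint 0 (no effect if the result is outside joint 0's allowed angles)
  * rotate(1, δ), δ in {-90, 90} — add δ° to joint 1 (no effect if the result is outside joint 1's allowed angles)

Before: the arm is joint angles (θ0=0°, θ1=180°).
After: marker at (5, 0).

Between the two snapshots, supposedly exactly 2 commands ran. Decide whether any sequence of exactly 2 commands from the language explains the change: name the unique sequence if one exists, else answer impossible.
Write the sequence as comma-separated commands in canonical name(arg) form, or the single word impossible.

begin: joint angles (θ0=0°, θ1=180°)
[1] after rotate(1, 90): joint angles (θ0=0°, θ1=270°)
[2] after rotate(1, 90): joint angles (θ0=0°, θ1=0°)
all 16 alternatives checked — unique.

rotate(1, 90), rotate(1, 90)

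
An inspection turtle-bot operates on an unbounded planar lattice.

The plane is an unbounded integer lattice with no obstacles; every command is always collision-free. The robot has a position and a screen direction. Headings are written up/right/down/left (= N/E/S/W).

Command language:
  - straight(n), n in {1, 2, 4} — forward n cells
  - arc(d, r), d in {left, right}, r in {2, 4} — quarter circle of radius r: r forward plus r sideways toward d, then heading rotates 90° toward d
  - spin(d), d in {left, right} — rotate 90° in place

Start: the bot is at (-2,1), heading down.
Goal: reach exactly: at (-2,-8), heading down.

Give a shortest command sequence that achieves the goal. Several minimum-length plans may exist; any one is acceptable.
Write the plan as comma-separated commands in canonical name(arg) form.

t0: at (-2,1), heading down
[1] after straight(1): at (-2,0), heading down
[2] after straight(4): at (-2,-4), heading down
[3] after straight(4): at (-2,-8), heading down
no 2-step plan works, so 3 is optimal.

straight(1), straight(4), straight(4)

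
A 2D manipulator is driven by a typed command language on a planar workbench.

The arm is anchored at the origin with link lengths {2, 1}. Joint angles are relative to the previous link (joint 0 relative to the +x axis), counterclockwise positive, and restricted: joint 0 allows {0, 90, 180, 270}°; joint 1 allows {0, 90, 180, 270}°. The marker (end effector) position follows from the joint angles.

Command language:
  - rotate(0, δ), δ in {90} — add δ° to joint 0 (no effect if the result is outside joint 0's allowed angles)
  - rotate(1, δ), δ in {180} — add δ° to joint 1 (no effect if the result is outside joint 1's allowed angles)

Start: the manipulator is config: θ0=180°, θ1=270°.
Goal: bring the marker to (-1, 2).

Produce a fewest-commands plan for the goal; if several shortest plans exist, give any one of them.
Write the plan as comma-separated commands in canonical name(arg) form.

rotate(1, 180), rotate(0, 90), rotate(0, 90), rotate(0, 90)

begin: config: θ0=180°, θ1=270°
1. rotate(1, 180) → config: θ0=180°, θ1=90°
2. rotate(0, 90) → config: θ0=270°, θ1=90°
3. rotate(0, 90) → config: θ0=0°, θ1=90°
4. rotate(0, 90) → config: θ0=90°, θ1=90°
nothing shorter than 4 reaches the goal.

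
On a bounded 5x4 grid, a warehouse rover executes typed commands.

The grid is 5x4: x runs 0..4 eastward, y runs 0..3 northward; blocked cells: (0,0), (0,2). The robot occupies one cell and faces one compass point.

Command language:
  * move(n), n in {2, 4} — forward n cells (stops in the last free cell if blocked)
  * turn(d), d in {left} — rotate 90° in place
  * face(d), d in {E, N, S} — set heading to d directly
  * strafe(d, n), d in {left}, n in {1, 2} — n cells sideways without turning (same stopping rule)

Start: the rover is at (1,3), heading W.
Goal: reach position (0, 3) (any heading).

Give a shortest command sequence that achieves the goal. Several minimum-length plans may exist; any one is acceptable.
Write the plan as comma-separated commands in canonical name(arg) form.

move(2)

start: at (1,3), heading W
t=1 move(2) ⇒ at (0,3), heading W
nothing shorter than 1 reaches the goal.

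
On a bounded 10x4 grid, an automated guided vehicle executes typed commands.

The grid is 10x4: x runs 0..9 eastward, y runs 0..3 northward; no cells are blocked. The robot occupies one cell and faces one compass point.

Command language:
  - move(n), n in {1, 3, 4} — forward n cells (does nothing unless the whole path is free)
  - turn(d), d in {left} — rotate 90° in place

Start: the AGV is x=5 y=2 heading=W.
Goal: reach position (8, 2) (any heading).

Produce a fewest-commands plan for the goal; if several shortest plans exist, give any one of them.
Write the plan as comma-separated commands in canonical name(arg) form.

initial: x=5 y=2 heading=W
[1] after turn(left): x=5 y=2 heading=S
[2] after turn(left): x=5 y=2 heading=E
[3] after move(3): x=8 y=2 heading=E
no 2-step plan works, so 3 is optimal.

turn(left), turn(left), move(3)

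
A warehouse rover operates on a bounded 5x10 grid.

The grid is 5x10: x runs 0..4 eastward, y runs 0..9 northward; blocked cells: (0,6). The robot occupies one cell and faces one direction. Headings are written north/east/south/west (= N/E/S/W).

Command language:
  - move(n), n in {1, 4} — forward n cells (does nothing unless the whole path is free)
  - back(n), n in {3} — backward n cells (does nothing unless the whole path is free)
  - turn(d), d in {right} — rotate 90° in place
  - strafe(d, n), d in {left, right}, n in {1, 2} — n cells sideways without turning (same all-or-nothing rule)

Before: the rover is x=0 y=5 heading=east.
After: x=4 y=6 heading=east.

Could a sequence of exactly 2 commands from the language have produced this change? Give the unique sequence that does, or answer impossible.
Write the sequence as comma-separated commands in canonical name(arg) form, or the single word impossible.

move(4), strafe(left, 1)

key: order matters: swapping move(4) and strafe(left, 1) lands elsewhere
from: x=0 y=5 heading=east
[1] after move(4): x=4 y=5 heading=east
[2] after strafe(left, 1): x=4 y=6 heading=east
no other 2-command option fits: unique.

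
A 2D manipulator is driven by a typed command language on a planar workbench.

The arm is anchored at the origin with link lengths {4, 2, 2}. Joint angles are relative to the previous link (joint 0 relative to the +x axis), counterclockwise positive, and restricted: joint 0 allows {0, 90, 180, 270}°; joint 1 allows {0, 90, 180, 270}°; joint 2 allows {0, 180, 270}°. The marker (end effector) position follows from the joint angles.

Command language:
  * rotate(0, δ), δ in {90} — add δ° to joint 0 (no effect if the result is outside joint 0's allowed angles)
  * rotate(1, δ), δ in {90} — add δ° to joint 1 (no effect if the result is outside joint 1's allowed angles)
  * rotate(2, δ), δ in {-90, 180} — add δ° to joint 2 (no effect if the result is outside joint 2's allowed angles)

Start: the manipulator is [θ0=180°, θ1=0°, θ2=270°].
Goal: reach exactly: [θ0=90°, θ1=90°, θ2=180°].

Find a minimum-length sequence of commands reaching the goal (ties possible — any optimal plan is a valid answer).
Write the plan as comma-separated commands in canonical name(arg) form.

rotate(1, 90), rotate(2, -90), rotate(0, 90), rotate(0, 90), rotate(0, 90)

initial: [θ0=180°, θ1=0°, θ2=270°]
1. rotate(1, 90) → [θ0=180°, θ1=90°, θ2=270°]
2. rotate(2, -90) → [θ0=180°, θ1=90°, θ2=180°]
3. rotate(0, 90) → [θ0=270°, θ1=90°, θ2=180°]
4. rotate(0, 90) → [θ0=0°, θ1=90°, θ2=180°]
5. rotate(0, 90) → [θ0=90°, θ1=90°, θ2=180°]
shorter routes all fall short; 5 is best.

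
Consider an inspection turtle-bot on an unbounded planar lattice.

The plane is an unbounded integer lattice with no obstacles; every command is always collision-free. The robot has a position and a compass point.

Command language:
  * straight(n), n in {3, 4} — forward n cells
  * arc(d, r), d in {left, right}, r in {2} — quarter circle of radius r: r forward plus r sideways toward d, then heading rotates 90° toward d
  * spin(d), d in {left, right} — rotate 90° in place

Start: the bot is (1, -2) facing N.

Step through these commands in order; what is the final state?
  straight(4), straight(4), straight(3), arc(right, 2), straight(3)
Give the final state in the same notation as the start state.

t0: (1, -2) facing N
step 1 (straight(4)): (1, 2) facing N
step 2 (straight(4)): (1, 6) facing N
step 3 (straight(3)): (1, 9) facing N
step 4 (arc(right, 2)): (3, 11) facing E
step 5 (straight(3)): (6, 11) facing E

(6, 11) facing E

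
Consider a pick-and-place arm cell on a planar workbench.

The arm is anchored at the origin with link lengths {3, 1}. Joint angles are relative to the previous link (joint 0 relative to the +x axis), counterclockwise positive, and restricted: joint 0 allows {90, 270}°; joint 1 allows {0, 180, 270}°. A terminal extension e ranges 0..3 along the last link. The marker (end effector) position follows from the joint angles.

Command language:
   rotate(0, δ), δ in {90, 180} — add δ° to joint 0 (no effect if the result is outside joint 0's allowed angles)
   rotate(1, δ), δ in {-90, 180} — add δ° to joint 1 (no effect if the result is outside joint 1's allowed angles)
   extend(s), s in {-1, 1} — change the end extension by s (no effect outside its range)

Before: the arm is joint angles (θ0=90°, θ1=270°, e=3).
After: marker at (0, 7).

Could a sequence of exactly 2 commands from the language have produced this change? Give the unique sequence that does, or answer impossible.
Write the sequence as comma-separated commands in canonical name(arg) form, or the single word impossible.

key: order matters: swapping rotate(1, -90) and rotate(1, 180) lands elsewhere
from: joint angles (θ0=90°, θ1=270°, e=3)
1. rotate(1, -90) → joint angles (θ0=90°, θ1=180°, e=3)
2. rotate(1, 180) → joint angles (θ0=90°, θ1=0°, e=3)
all 36 alternatives checked — unique.

rotate(1, -90), rotate(1, 180)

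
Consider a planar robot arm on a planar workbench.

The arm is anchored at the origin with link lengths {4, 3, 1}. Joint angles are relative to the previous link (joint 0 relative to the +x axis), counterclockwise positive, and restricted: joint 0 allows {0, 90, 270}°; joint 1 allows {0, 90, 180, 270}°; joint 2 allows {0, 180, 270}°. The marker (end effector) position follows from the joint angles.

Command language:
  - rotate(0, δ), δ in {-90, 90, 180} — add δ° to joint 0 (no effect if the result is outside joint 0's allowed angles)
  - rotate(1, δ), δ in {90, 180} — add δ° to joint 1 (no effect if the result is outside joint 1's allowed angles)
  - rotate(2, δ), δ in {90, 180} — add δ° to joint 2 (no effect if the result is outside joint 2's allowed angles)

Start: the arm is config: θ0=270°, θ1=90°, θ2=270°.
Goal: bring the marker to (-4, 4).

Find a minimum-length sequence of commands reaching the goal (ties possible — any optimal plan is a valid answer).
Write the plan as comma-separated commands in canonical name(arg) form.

rotate(2, 90), rotate(0, 180)

t0: config: θ0=270°, θ1=90°, θ2=270°
t=1 rotate(2, 90) ⇒ config: θ0=270°, θ1=90°, θ2=0°
t=2 rotate(0, 180) ⇒ config: θ0=90°, θ1=90°, θ2=0°
shorter routes all fall short; 2 is best.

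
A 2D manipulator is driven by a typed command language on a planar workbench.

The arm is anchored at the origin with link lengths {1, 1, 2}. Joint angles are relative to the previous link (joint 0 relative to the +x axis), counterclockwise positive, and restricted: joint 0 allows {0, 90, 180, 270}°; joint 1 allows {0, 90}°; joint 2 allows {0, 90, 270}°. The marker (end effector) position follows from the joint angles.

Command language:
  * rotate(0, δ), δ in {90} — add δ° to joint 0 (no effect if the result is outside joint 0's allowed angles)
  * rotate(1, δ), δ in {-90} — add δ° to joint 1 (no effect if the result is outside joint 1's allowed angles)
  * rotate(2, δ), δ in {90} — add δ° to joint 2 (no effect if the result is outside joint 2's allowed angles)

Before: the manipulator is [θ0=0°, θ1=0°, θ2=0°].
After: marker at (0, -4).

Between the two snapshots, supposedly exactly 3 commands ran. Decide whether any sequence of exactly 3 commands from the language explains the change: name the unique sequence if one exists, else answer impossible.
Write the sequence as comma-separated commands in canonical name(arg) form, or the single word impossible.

start: [θ0=0°, θ1=0°, θ2=0°]
1. rotate(0, 90) → [θ0=90°, θ1=0°, θ2=0°]
2. rotate(0, 90) → [θ0=180°, θ1=0°, θ2=0°]
3. rotate(0, 90) → [θ0=270°, θ1=0°, θ2=0°]
no other 3-command option fits: unique.

rotate(0, 90), rotate(0, 90), rotate(0, 90)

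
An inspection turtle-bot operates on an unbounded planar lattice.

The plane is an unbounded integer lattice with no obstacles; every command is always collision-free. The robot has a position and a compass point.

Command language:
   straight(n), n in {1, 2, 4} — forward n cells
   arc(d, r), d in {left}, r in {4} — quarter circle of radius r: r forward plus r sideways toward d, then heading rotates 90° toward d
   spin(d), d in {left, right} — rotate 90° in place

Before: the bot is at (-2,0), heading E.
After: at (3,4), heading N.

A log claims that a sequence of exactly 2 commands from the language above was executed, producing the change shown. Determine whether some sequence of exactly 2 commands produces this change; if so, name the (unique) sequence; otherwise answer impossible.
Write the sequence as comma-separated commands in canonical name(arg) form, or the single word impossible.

key: running arc(left, 4) before straight(1) would end elsewhere — order is forced
begin: at (-2,0), heading E
step 1 (straight(1)): at (-1,0), heading E
step 2 (arc(left, 4)): at (3,4), heading N
all 36 alternatives checked — unique.

straight(1), arc(left, 4)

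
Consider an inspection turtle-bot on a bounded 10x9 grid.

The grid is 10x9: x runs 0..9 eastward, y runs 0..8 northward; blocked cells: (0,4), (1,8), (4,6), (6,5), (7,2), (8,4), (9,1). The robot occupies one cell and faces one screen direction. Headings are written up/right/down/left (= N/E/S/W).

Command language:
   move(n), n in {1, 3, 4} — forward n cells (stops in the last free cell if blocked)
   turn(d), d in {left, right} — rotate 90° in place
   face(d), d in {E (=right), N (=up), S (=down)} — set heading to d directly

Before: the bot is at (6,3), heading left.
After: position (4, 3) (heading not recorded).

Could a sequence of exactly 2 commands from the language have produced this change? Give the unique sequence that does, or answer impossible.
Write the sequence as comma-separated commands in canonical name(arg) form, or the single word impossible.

t0: at (6,3), heading left
t=1 move(1) ⇒ at (5,3), heading left
t=2 move(1) ⇒ at (4,3), heading left
uniquely the one of 64 2-step routes that fits.

move(1), move(1)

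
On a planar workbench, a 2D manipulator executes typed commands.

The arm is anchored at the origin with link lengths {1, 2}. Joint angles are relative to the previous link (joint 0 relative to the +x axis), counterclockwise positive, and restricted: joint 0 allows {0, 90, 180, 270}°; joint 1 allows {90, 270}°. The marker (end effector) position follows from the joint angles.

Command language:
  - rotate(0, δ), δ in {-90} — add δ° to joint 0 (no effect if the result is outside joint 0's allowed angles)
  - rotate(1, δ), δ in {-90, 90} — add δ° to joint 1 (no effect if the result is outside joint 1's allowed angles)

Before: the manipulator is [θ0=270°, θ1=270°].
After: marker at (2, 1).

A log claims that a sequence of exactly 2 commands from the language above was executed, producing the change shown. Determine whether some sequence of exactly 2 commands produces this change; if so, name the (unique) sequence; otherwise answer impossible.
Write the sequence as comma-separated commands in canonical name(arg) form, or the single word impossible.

rotate(0, -90), rotate(0, -90)

start: [θ0=270°, θ1=270°]
step 1 (rotate(0, -90)): [θ0=180°, θ1=270°]
step 2 (rotate(0, -90)): [θ0=90°, θ1=270°]
uniquely the one of 9 2-step routes that fits.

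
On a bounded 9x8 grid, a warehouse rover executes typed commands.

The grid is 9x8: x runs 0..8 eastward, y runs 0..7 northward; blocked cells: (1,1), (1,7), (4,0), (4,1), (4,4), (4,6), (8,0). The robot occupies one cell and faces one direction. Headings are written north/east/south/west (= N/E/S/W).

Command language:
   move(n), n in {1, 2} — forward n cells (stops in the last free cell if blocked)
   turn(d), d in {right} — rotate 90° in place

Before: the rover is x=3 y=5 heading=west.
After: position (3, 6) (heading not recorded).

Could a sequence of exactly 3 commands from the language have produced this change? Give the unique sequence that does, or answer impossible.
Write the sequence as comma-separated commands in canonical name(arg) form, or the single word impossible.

from: x=3 y=5 heading=west
[1] after turn(right): x=3 y=5 heading=north
[2] after move(1): x=3 y=6 heading=north
[3] after turn(right): x=3 y=6 heading=east
all 27 alternatives checked — unique.

turn(right), move(1), turn(right)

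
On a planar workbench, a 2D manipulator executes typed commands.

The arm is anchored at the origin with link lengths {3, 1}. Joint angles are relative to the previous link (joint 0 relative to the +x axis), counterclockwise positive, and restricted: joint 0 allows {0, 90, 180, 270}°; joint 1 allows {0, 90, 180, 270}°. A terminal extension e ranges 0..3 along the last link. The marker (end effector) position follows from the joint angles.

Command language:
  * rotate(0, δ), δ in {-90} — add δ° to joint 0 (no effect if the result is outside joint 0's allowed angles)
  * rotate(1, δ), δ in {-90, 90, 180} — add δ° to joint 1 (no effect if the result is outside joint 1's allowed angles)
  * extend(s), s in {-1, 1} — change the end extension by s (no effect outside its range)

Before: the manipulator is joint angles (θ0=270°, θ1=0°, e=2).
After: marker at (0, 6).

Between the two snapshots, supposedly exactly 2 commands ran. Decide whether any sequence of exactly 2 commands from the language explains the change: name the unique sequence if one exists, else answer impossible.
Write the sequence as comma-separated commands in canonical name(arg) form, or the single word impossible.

initial: joint angles (θ0=270°, θ1=0°, e=2)
[1] after rotate(0, -90): joint angles (θ0=180°, θ1=0°, e=2)
[2] after rotate(0, -90): joint angles (θ0=90°, θ1=0°, e=2)
all 36 alternatives checked — unique.

rotate(0, -90), rotate(0, -90)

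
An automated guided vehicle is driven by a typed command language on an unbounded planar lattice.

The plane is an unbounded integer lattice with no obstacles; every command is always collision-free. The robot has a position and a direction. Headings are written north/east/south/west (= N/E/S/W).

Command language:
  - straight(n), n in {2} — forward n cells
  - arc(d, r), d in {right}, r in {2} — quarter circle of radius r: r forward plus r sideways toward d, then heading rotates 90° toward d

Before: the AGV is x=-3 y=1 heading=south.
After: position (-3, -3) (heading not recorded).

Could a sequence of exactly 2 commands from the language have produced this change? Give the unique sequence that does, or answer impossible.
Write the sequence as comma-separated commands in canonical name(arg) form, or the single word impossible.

initial: x=-3 y=1 heading=south
1. straight(2) → x=-3 y=-1 heading=south
2. straight(2) → x=-3 y=-3 heading=south
no rival 2-sequence matches.

straight(2), straight(2)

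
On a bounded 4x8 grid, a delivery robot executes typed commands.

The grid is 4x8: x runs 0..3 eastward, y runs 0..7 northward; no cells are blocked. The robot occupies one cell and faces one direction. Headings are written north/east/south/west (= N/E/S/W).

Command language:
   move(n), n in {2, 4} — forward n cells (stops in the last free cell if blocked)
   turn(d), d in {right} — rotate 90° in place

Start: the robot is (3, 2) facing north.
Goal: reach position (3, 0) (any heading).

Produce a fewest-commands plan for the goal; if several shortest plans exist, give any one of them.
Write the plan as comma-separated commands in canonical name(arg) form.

turn(right), turn(right), move(2)

from: (3, 2) facing north
step 1 (turn(right)): (3, 2) facing east
step 2 (turn(right)): (3, 2) facing south
step 3 (move(2)): (3, 0) facing south
nothing shorter than 3 reaches the goal.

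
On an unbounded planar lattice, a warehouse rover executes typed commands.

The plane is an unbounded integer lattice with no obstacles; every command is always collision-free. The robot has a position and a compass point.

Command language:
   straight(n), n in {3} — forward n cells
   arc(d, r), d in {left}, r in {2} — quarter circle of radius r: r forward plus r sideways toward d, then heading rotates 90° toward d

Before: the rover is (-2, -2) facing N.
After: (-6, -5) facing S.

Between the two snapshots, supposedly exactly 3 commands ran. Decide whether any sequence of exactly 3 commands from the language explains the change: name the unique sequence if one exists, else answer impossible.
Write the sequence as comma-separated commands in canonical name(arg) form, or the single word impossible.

arc(left, 2), arc(left, 2), straight(3)

key: running straight(3) before arc(left, 2) would end elsewhere — order is forced
start: (-2, -2) facing N
t=1 arc(left, 2) ⇒ (-4, 0) facing W
t=2 arc(left, 2) ⇒ (-6, -2) facing S
t=3 straight(3) ⇒ (-6, -5) facing S
no rival 3-sequence matches.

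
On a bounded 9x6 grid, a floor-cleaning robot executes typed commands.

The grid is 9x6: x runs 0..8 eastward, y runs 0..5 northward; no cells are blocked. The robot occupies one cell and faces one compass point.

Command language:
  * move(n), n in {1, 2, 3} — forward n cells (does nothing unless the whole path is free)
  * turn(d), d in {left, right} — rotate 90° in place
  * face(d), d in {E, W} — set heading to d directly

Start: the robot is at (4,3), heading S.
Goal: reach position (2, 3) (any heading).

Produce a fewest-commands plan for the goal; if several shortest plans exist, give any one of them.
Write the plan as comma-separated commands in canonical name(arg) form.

face(W), move(2)

begin: at (4,3), heading S
step 1 (face(W)): at (4,3), heading W
step 2 (move(2)): at (2,3), heading W
shorter routes all fall short; 2 is best.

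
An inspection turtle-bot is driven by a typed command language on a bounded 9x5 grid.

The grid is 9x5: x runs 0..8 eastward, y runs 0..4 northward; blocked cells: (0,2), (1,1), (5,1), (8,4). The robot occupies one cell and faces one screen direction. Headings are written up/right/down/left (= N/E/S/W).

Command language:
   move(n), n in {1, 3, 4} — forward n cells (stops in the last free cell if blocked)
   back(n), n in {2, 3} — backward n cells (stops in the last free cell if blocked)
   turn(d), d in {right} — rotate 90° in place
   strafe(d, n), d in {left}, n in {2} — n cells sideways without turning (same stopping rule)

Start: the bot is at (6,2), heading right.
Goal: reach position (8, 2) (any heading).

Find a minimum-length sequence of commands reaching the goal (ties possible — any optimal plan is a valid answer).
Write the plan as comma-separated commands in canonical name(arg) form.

move(4)

from: at (6,2), heading right
1. move(4) → at (8,2), heading right
shorter routes all fall short; 1 is best.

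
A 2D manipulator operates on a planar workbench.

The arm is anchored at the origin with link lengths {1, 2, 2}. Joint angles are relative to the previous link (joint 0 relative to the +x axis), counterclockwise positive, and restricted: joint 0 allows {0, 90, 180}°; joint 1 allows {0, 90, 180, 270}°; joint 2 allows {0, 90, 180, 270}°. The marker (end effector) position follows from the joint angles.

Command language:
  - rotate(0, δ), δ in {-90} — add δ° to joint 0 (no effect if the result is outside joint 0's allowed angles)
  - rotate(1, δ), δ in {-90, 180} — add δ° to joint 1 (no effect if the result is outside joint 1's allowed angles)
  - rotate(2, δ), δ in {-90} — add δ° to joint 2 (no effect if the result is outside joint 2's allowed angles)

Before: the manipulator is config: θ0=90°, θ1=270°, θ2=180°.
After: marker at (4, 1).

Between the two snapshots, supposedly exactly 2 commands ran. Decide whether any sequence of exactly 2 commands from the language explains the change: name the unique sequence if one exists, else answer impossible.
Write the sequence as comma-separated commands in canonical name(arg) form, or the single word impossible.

rotate(2, -90), rotate(2, -90)

begin: config: θ0=90°, θ1=270°, θ2=180°
t=1 rotate(2, -90) ⇒ config: θ0=90°, θ1=270°, θ2=90°
t=2 rotate(2, -90) ⇒ config: θ0=90°, θ1=270°, θ2=0°
all 16 alternatives checked — unique.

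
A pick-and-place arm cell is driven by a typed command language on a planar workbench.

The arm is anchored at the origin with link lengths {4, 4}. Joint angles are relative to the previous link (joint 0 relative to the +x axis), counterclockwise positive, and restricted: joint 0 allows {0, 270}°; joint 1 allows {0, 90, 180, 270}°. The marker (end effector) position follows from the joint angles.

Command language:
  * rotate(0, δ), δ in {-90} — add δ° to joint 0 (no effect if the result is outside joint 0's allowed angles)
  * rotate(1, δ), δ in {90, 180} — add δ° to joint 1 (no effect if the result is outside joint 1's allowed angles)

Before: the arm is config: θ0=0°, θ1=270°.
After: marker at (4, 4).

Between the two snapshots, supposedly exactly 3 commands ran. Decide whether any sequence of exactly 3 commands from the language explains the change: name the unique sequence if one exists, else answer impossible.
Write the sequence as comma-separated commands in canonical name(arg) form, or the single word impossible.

begin: config: θ0=0°, θ1=270°
1. rotate(1, 180) → config: θ0=0°, θ1=90°
2. rotate(1, 180) → config: θ0=0°, θ1=270°
3. rotate(1, 180) → config: θ0=0°, θ1=90°
all 27 alternatives checked — unique.

rotate(1, 180), rotate(1, 180), rotate(1, 180)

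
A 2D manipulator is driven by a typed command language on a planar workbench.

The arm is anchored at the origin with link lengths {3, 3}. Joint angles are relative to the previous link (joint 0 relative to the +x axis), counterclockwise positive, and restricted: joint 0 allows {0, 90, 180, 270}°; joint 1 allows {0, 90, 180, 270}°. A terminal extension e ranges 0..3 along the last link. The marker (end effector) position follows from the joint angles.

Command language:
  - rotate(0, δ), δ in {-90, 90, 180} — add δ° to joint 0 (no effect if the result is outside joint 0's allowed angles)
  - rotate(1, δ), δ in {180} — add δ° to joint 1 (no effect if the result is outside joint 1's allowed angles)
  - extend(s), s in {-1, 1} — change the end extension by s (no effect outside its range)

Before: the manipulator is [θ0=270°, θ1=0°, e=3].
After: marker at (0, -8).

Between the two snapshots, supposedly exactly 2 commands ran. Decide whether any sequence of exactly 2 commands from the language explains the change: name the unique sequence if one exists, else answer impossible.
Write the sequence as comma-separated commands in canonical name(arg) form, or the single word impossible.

key: order matters: swapping extend(1) and extend(-1) lands elsewhere
start: [θ0=270°, θ1=0°, e=3]
[1] after extend(1): [θ0=270°, θ1=0°, e=3]
[2] after extend(-1): [θ0=270°, θ1=0°, e=2]
no other 2-command option fits: unique.

extend(1), extend(-1)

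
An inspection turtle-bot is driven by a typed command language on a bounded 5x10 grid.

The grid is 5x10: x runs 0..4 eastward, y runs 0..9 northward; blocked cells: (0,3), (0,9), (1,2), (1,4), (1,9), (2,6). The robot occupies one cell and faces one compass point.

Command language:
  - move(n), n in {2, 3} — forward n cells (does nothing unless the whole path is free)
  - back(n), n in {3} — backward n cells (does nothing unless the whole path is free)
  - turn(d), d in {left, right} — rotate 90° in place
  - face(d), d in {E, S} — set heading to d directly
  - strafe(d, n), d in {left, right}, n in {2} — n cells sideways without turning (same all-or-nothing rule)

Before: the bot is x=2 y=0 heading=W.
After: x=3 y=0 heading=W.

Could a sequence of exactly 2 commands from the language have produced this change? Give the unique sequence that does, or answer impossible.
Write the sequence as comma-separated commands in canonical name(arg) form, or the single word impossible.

key: order matters: swapping move(2) and back(3) lands elsewhere
initial: x=2 y=0 heading=W
t=1 move(2) ⇒ x=0 y=0 heading=W
t=2 back(3) ⇒ x=3 y=0 heading=W
uniquely the one of 81 2-step routes that fits.

move(2), back(3)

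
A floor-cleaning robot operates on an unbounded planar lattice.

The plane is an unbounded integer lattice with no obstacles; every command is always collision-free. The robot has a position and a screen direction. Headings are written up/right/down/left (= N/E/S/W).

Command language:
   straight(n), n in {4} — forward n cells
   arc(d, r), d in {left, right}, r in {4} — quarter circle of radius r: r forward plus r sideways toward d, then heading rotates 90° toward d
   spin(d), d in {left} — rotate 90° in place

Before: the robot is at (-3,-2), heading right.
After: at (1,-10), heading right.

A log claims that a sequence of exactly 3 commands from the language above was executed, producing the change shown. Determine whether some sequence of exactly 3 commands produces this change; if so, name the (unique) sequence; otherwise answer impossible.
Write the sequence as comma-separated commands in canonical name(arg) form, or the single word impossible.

key: heading stays E — rotations cancel among the 3 commands
start: at (-3,-2), heading right
t=1 arc(right, 4) ⇒ at (1,-6), heading down
t=2 straight(4) ⇒ at (1,-10), heading down
t=3 spin(left) ⇒ at (1,-10), heading right
no other 3-command option fits: unique.

arc(right, 4), straight(4), spin(left)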